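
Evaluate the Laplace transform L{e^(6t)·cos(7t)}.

L{e^(at)·cos(ωt)} = (s-a)/((s-a)² + ω²), so L{e^(6t)·cos(7t)} = (s-6)/((s-6)² + 49)

Final answer: (s-6)/((s-6)² + 49)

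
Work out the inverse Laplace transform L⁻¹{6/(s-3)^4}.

L⁻¹{n!/(s-a)^(n+1)} = t^n·e^(at), so L⁻¹{6/(s-3)^4} = t^3·e^(3t)

Final answer: t^3·e^(3t)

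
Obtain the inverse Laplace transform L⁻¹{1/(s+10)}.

L⁻¹{1/(s-a)} = e^(at), so L⁻¹{1/(s+10)} = e^(-10t)

Final answer: e^(-10t)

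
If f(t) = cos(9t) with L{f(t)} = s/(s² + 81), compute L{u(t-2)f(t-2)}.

Time shift theorem: L{u(t-a)f(t-a)} = e^(-as)F(s). Here a=2, F(s) = s/(s² + 81), so L{u(t-2)f(t-2)} = e^(-2s)·s/(s² + 81)

Final answer: e^(-2s)·s/(s² + 81)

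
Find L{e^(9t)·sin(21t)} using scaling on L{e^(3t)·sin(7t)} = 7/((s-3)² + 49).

Scaling with a=3: L{e^(9t)·sin(21t)} = (1/3) · 7/((s/3-3)² + 49). Simplifying: 21/((s-9)² + 441)

Final answer: 21/((s-9)² + 441)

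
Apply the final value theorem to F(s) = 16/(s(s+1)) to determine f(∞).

f(∞) = lim_{s→0} s·16/(s(s+1)) = lim_{s→0} 16/(s+1) = 16/1 = 16

Final answer: 16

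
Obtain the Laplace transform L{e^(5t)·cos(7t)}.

L{e^(at)·cos(ωt)} = (s-a)/((s-a)² + ω²), so L{e^(5t)·cos(7t)} = (s-5)/((s-5)² + 49)

Final answer: (s-5)/((s-5)² + 49)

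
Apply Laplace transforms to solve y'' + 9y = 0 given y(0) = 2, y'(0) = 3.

L{y''} + 9L{y} = 0. s²Y - 2s - 3 + 9Y = 0. Y(s² + 9) = 2s + 3. Y = (2s + 3)/(s² + 9). Inverting: y(t) = 2cos(3t) + sin(3t)

Final answer: y(t) = 2cos(3t) + sin(3t)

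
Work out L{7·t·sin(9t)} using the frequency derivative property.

L{sin(9t)} = 9/(s² + 81). By L{t·f(t)} = -F'(s): -d/ds[9/(s² + 81)] = -(9)·(-2s)/(s² + 81)² = 18s/(s² + 81)². Then L{7·t·sin(9t)} = 7·18s/(s² + 81)² = 126s/(s² + 81)²

Final answer: 126s/(s² + 81)²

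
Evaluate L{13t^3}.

L{t^n} = n!/s^(n+1). So L{13t^3} = 13·3!/s^4 = 78/s^4

Final answer: 78/s^4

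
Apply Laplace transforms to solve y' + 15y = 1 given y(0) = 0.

sY + 15Y = 1/s. Y = 1/(s(s+15)). Partial fractions: Y = 1/15/s - 1/15/(s+15)

Final answer: y(t) = 1/15(1 - e^(-15t))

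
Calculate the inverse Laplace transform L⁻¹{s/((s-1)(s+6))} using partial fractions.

Using partial fractions, f(t) = (e^t + 6e^(-6t))/7

Final answer: (e^t + 6e^(-6t))/7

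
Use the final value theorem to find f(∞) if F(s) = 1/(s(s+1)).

f(∞) = lim_{s→0} s·1/(s(s+1)) = lim_{s→0} 1/(s+1) = 1/1 = 1

Final answer: 1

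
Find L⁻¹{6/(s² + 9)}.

This is the form c·a/(s² + a²) with a = 3, c = 2. L⁻¹ = 2·sin(3t)

Final answer: 2·sin(3t)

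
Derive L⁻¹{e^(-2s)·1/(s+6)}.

L⁻¹{1/(s+6)} = e^(-6t). By the time shift theorem, L⁻¹{e^(-as)F(s)} = u(t-a)f(t-a) with a=2, so L⁻¹{e^(-2s)·1/(s+6)} = u(t-2)·e^(-6(t-2))

Final answer: u(t-2)·e^(-6(t-2))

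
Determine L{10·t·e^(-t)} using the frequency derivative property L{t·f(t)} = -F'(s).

L{e^(-t)} = 1/(s+1). By frequency derivative: L{t·e^(-t)} = -d/ds[1/(s+1)] = -(-1)/(s+1)² = 1/(s+1)². Then L{10·t·e^(-t)} = 10·1/(s+1)² = 10/(s+1)²

Final answer: 10/(s+1)²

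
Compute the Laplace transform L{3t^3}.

L{3t^3} = 3 · L{t^3} = 3 · 6/s^4 = 18/s^4

Final answer: 18/s^4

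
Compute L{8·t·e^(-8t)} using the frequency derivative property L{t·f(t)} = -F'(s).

L{e^(-8t)} = 1/(s+8). By frequency derivative: L{t·e^(-8t)} = -d/ds[1/(s+8)] = -(-1)/(s+8)² = 1/(s+8)². Then L{8·t·e^(-8t)} = 8·1/(s+8)² = 8/(s+8)²

Final answer: 8/(s+8)²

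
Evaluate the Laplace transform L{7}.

L{7} = 7 · L{1} = 7/s

Final answer: 7/s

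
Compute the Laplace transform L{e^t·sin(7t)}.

L{e^(at)·sin(ωt)} = ω/((s-a)² + ω²), so L{e^t·sin(7t)} = 7/((s-1)² + 49)

Final answer: 7/((s-1)² + 49)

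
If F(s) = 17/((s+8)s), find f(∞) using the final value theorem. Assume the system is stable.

f(∞) = lim_{s→0} sF(s) = lim_{s→0} 17/(s+8) = 17/8

Final answer: 17/8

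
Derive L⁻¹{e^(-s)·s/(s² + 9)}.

L⁻¹{s/(s² + 9)} = cos(3t). By the time shift theorem, L⁻¹{e^(-as)F(s)} = u(t-a)f(t-a) with a=1, so L⁻¹{e^(-s)·s/(s² + 9)} = u(t-1)·cos(3(t-1))

Final answer: u(t-1)·cos(3(t-1))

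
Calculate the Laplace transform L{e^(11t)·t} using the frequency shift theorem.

L{e^(at)·t^n} = n!/(s-a)^(n+1), so L{e^(11t)·t} = 1/(s-11)^2

Final answer: 1/(s-11)^2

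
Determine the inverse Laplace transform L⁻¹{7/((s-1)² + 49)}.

Using frequency shift, L⁻¹{7/((s-1)² + 49)} = e^t·sin(7t)

Final answer: e^t·sin(7t)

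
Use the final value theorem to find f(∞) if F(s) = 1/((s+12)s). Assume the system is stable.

f(∞) = lim_{s→0} sF(s) = lim_{s→0} 1/(s+12) = 1/12

Final answer: 1/12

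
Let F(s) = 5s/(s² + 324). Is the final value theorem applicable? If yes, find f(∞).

The final value theorem requires all poles of sF(s) in the left half-plane. sF(s) = 5s²/(s² + 324) has poles at s = ±18i (imaginary axis). Theorem does NOT apply (oscillatory system).

Final answer: Not applicable (oscillatory)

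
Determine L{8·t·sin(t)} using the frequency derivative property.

L{sin(t)} = 1/(s² + 1). By L{t·f(t)} = -F'(s): -d/ds[1/(s² + 1)] = -(1)·(-2s)/(s² + 1)² = 2s/(s² + 1)². Then L{8·t·sin(t)} = 8·2s/(s² + 1)² = 16s/(s² + 1)²

Final answer: 16s/(s² + 1)²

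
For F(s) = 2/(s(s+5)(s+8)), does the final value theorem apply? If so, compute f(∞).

Poles of sF(s) = 2/((s+5)(s+8)) are at s = -5 and s = -8, both in the left half-plane. Theorem applies. f(∞) = lim_{s→0} sF(s) = 2/(5·8) = 1/20

Final answer: 1/20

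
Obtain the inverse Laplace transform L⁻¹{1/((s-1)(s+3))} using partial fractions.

Decompose: A/(s-1) + B/(s+3). A = 1/4, B = -1/4. f(t) = (e^t - e^(-3t))/4

Final answer: (e^t - e^(-3t))/4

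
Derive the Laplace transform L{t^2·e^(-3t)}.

L{t^n·e^(at)} = n!/(s-a)^(n+1), so L{t^2·e^(-3t)} = 2/(s+3)^3

Final answer: 2/(s+3)^3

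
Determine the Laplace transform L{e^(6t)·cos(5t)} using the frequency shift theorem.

Frequency shift: L{e^(at)f(t)} = F(s-a). L{e^(6t)·cos(5t)} = (s-6)/((s-6)² + 25)

Final answer: (s-6)/((s-6)² + 25)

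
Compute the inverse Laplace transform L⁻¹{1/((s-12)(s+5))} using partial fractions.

Decompose: A/(s-12) + B/(s+5). A = 1/17, B = -1/17. f(t) = (e^(12t) - e^(-5t))/17

Final answer: (e^(12t) - e^(-5t))/17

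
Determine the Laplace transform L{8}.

L{8} = 8 · L{1} = 8/s

Final answer: 8/s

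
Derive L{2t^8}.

L{t^n} = n!/s^(n+1). So L{2t^8} = 2·8!/s^9 = 80640/s^9

Final answer: 80640/s^9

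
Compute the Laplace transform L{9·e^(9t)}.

L{e^(at)} = 1/(s-a), so L{e^(9t)} = 1/(s-9). Then L{9·e^(9t)} = 9/(s-9)

Final answer: 9/(s-9)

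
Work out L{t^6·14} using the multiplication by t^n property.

L{14} = 14/s. d^1/ds^1[1/s] = -1/s². d^2/ds^2[1/s] = 2/s^3. d^3/ds^3[1/s] = -6/s^4. d^4/ds^4[1/s] = 24/s^5. d^5/ds^5[1/s] = -120/s^6. d^6/ds^6[1/s] = 720/s^7. So L{t^6} = (-1)^{6}·720/s^7 = 720/s^7. Then L{t^6·14} = 14·720/s^7 = 10080/s^7

Final answer: 10080/s^7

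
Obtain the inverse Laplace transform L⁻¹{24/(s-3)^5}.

L⁻¹{n!/(s-a)^(n+1)} = t^n·e^(at), so L⁻¹{24/(s-3)^5} = t^4·e^(3t)

Final answer: t^4·e^(3t)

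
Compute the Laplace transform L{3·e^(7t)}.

L{e^(at)} = 1/(s-a), so L{e^(7t)} = 1/(s-7). Then L{3·e^(7t)} = 3/(s-7)

Final answer: 3/(s-7)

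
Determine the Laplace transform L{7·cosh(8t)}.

L{cosh(ωt)} = s/(s² - ω²), so L{cosh(8t)} = s/(s² - 64). Then L{7·cosh(8t)} = 7·s/(s² - 64) = 7s/(s² - 64)

Final answer: 7s/(s² - 64)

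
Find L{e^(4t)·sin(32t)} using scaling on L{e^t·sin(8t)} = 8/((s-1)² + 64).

Scaling with a=4: L{e^(4t)·sin(32t)} = (1/4) · 8/((s/4-1)² + 64). Simplifying: 32/((s-4)² + 1024)

Final answer: 32/((s-4)² + 1024)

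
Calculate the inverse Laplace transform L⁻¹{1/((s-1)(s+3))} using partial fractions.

Decompose: A/(s-1) + B/(s+3). A = 1/4, B = -1/4. f(t) = (e^t - e^(-3t))/4

Final answer: (e^t - e^(-3t))/4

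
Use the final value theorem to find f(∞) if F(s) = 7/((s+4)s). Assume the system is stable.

f(∞) = lim_{s→0} sF(s) = lim_{s→0} 7/(s+4) = 7/4

Final answer: 7/4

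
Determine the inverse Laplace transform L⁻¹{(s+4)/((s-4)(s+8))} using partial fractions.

Using partial fractions, f(t) = (8e^(4t) + 4e^(-8t))/12

Final answer: (8e^(4t) + 4e^(-8t))/12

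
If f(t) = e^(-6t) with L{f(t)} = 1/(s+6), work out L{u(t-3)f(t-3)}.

Time shift theorem: L{u(t-a)f(t-a)} = e^(-as)F(s). Here a=3, F(s) = 1/(s+6), so L{u(t-3)f(t-3)} = e^(-3s)·1/(s+6)

Final answer: e^(-3s)·1/(s+6)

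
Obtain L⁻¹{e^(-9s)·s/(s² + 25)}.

L⁻¹{s/(s² + 25)} = cos(5t). By the time shift theorem, L⁻¹{e^(-as)F(s)} = u(t-a)f(t-a) with a=9, so L⁻¹{e^(-9s)·s/(s² + 25)} = u(t-9)·cos(5(t-9))

Final answer: u(t-9)·cos(5(t-9))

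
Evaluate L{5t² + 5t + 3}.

L{5t² + 5t + 3} = 5·2/s³ + 5/s² + 3/s = 10/s³ + 5/s² + 3/s

Final answer: 10/s³ + 5/s² + 3/s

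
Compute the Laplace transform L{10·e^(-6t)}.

L{e^(at)} = 1/(s-a), so L{e^(-6t)} = 1/(s+6). Then L{10·e^(-6t)} = 10/(s+6)

Final answer: 10/(s+6)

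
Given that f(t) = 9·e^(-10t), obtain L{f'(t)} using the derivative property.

f(0) = 9, F(s) = 9/(s+10). L{f'(t)} = s·F(s) - f(0) = 9s/(s+10) - 9 = (9s - 9(s+10))/(s+10) = -90/(s+10)

Final answer: -90/(s+10)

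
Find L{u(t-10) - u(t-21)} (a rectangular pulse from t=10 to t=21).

L{u(t-a)} = e^(-as)/s. L{u(t-10) - u(t-21)} = (e^(-10s) - e^(-21s))/s

Final answer: (e^(-10s) - e^(-21s))/s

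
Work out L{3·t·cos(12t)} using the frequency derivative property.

L{cos(12t)} = s/(s² + 144). Derivative: d/ds[s/(s² + 144)] = [(s² + 144) - s·2s]/(s² + 144)² = (144 - s²)/(s² + 144)². So L{t·cos(12t)} = -F'(s) = (s² - 144)/(s² + 144)². Then L{3·t·cos(12t)} = 3·(s² - 144)/(s² + 144)²

Final answer: 3·(s² - 144)/(s² + 144)²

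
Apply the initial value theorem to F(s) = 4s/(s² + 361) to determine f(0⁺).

f(0⁺) = lim_{s→∞} s·4s/(s² + 361) = lim_{s→∞} 4s²/(s² + 361) = 4

Final answer: 4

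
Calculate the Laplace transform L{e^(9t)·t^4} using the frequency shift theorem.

L{e^(at)·t^n} = n!/(s-a)^(n+1), so L{e^(9t)·t^4} = 24/(s-9)^5

Final answer: 24/(s-9)^5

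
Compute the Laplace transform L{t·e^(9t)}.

L{t^n·e^(at)} = n!/(s-a)^(n+1), so L{t·e^(9t)} = 1/(s-9)^2

Final answer: 1/(s-9)^2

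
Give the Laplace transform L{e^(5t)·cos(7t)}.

L{e^(at)·cos(ωt)} = (s-a)/((s-a)² + ω²), so L{e^(5t)·cos(7t)} = (s-5)/((s-5)² + 49)

Final answer: (s-5)/((s-5)² + 49)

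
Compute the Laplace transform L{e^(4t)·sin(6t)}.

L{e^(at)·sin(ωt)} = ω/((s-a)² + ω²), so L{e^(4t)·sin(6t)} = 6/((s-4)² + 36)

Final answer: 6/((s-4)² + 36)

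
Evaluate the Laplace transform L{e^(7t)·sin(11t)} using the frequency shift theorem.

Frequency shift: L{e^(at)f(t)} = F(s-a). L{e^(7t)·sin(11t)} = 11/((s-7)² + 121)

Final answer: 11/((s-7)² + 121)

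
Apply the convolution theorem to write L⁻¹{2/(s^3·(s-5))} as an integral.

2/(s^3·(s-5)) = (2/s^3)·(1/(s-5)) = L{t^2}·L{e^(5t)}. So f(t) = t^2*e^(5t) = ∫₀ᵗ τ^2·e^(5(t-τ)) dτ

Final answer: ∫₀ᵗ τ^2·e^(5(t-τ)) dτ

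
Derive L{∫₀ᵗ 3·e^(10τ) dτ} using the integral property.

L{∫₀ᵗ f(τ)dτ} = F(s)/s with F(s) = 3/(s-10), so L{∫₀ᵗ 3·e^(10τ) dτ} = 3/(s(s-10))

Final answer: 3/(s(s-10))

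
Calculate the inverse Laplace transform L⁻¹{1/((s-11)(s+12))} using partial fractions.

Decompose: A/(s-11) + B/(s+12). A = 1/23, B = -1/23. f(t) = (e^(11t) - e^(-12t))/23

Final answer: (e^(11t) - e^(-12t))/23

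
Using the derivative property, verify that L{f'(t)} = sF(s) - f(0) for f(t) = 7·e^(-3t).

f'(t) = -21e^(-3t). Direct: L{f'(t)} = -21/(s+3). Property: s·7/(s+3) - 7 = (7s - 7(s+3))/(s+3) = -21/(s+3). ✓

Final answer: -21/(s+3)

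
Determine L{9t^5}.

L{t^n} = n!/s^(n+1). So L{9t^5} = 9·5!/s^6 = 1080/s^6

Final answer: 1080/s^6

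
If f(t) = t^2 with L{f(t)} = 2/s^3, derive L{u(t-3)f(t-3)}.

Time shift theorem: L{u(t-a)f(t-a)} = e^(-as)F(s). Here a=3, F(s) = 2/s^3, so L{u(t-3)f(t-3)} = e^(-3s)·2/s^3

Final answer: e^(-3s)·2/s^3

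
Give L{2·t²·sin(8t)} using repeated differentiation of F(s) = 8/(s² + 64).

F(s) = 8/(s² + 64). F'(s) = -16s/(s² + 64)². F''(s) = -16(64 - 3s²)/(s² + 64)³ = (48s² - 1024)/(s² + 64)³. So L{t²·sin(8t)} = (-1)² F''(s) = (48s² - 1024)/(s² + 64)³. Then L{2·t²·sin(8t)} = 2·(48s² - 1024)/(s² + 64)³ = (96s² - 2048)/(s² + 64)³

Final answer: (96s² - 2048)/(s² + 64)³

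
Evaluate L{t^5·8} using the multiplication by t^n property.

L{8} = 8/s. d^1/ds^1[1/s] = -1/s². d^2/ds^2[1/s] = 2/s^3. d^3/ds^3[1/s] = -6/s^4. d^4/ds^4[1/s] = 24/s^5. d^5/ds^5[1/s] = -120/s^6. So L{t^5} = (-1)^{5}·-120/s^6 = 120/s^6. Then L{t^5·8} = 8·120/s^6 = 960/s^6

Final answer: 960/s^6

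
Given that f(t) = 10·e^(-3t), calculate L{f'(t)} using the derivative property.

f(0) = 10, F(s) = 10/(s+3). L{f'(t)} = s·F(s) - f(0) = 10s/(s+3) - 10 = (10s - 10(s+3))/(s+3) = -30/(s+3)

Final answer: -30/(s+3)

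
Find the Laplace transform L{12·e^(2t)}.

L{e^(at)} = 1/(s-a), so L{e^(2t)} = 1/(s-2). Then L{12·e^(2t)} = 12/(s-2)

Final answer: 12/(s-2)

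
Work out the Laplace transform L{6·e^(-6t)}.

L{e^(at)} = 1/(s-a), so L{e^(-6t)} = 1/(s+6). Then L{6·e^(-6t)} = 6/(s+6)

Final answer: 6/(s+6)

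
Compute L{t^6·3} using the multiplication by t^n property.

L{3} = 3/s. d^1/ds^1[1/s] = -1/s². d^2/ds^2[1/s] = 2/s^3. d^3/ds^3[1/s] = -6/s^4. d^4/ds^4[1/s] = 24/s^5. d^5/ds^5[1/s] = -120/s^6. d^6/ds^6[1/s] = 720/s^7. So L{t^6} = (-1)^{6}·720/s^7 = 720/s^7. Then L{t^6·3} = 3·720/s^7 = 2160/s^7

Final answer: 2160/s^7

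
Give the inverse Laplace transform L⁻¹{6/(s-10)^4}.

L⁻¹{n!/(s-a)^(n+1)} = t^n·e^(at), so L⁻¹{6/(s-10)^4} = t^3·e^(10t)

Final answer: t^3·e^(10t)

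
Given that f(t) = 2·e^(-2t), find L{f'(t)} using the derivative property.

f(0) = 2, F(s) = 2/(s+2). L{f'(t)} = s·F(s) - f(0) = 2s/(s+2) - 2 = (2s - 2(s+2))/(s+2) = -4/(s+2)

Final answer: -4/(s+2)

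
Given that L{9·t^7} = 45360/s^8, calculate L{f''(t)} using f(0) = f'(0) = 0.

L{f''(t)} = s²F(s) - sf(0) - f'(0) = s²·45360/s^8 - 0 - 0 = 45360/s^6

Final answer: 45360/s^6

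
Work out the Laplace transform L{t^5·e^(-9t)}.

L{t^n·e^(at)} = n!/(s-a)^(n+1), so L{t^5·e^(-9t)} = 120/(s+9)^6

Final answer: 120/(s+9)^6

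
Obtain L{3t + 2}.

L{3t + 2} = 3·L{t} + 2·L{1} = 3/s² + 2/s

Final answer: 3/s² + 2/s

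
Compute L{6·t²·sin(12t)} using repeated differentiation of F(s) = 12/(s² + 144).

F(s) = 12/(s² + 144). F'(s) = -24s/(s² + 144)². F''(s) = -24(144 - 3s²)/(s² + 144)³ = (72s² - 3456)/(s² + 144)³. So L{t²·sin(12t)} = (-1)² F''(s) = (72s² - 3456)/(s² + 144)³. Then L{6·t²·sin(12t)} = 6·(72s² - 3456)/(s² + 144)³ = (432s² - 20736)/(s² + 144)³

Final answer: (432s² - 20736)/(s² + 144)³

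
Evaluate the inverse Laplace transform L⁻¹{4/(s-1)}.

L⁻¹{1/(s-a)} = e^(at), so L⁻¹{1/(s-1)} = e^t, and L⁻¹{4/(s-1)} = 4·e^t

Final answer: 4·e^t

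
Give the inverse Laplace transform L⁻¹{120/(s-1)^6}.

L⁻¹{n!/(s-a)^(n+1)} = t^n·e^(at), so L⁻¹{120/(s-1)^6} = t^5·e^t

Final answer: t^5·e^t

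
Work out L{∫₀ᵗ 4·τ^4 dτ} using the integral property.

L{∫₀ᵗ f(τ)dτ} = F(s)/s with f(t) = 4t^4. F(s) = 96/s^5, so L{∫₀ᵗ 4·τ^4 dτ} = (96/s^5)/s = 96/s^6. (Check: ∫₀ᵗ 4·τ^4 dτ = 4t^5/5.)

Final answer: 96/s^6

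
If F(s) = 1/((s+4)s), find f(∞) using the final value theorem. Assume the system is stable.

f(∞) = lim_{s→0} sF(s) = lim_{s→0} 1/(s+4) = 1/4

Final answer: 1/4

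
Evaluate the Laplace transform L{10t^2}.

L{10t^2} = 10 · L{t^2} = 10 · 2/s^3 = 20/s^3

Final answer: 20/s^3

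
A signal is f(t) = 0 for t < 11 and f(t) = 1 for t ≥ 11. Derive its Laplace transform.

f(t) = u(t-11). L{u(t-11)} = e^(-11s)/s, so L{f(t)} = e^(-11s)/s

Final answer: e^(-11s)/s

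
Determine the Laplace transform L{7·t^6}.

L{t^n} = n!/s^(n+1), so L{t^6} = 720/s^7. Then L{7·t^6} = 7·720/s^7 = 5040/s^7

Final answer: 5040/s^7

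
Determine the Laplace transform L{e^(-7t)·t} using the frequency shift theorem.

L{e^(at)·t^n} = n!/(s-a)^(n+1), so L{e^(-7t)·t} = 1/(s+7)^2

Final answer: 1/(s+7)^2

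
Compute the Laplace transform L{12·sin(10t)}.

L{sin(ωt)} = ω/(s² + ω²), so L{sin(10t)} = 10/(s² + 100). Then L{12·sin(10t)} = 12·10/(s² + 100) = 120/(s² + 100)

Final answer: 120/(s² + 100)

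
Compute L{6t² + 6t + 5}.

L{6t² + 6t + 5} = 6·2/s³ + 6/s² + 5/s = 12/s³ + 6/s² + 5/s

Final answer: 12/s³ + 6/s² + 5/s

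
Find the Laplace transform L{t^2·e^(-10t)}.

L{t^n·e^(at)} = n!/(s-a)^(n+1), so L{t^2·e^(-10t)} = 2/(s+10)^3

Final answer: 2/(s+10)^3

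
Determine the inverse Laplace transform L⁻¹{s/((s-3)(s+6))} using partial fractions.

Using partial fractions, f(t) = (3e^(3t) + 6e^(-6t))/9

Final answer: (3e^(3t) + 6e^(-6t))/9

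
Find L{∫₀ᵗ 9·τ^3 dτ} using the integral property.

L{∫₀ᵗ f(τ)dτ} = F(s)/s with f(t) = 9t^3. F(s) = 54/s^4, so L{∫₀ᵗ 9·τ^3 dτ} = (54/s^4)/s = 54/s^5. (Check: ∫₀ᵗ 9·τ^3 dτ = 9t^4/4.)

Final answer: 54/s^5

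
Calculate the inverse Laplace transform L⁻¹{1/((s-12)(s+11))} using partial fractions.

Decompose: A/(s-12) + B/(s+11). A = 1/23, B = -1/23. f(t) = (e^(12t) - e^(-11t))/23

Final answer: (e^(12t) - e^(-11t))/23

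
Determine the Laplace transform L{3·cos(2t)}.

L{cos(ωt)} = s/(s² + ω²), so L{cos(2t)} = s/(s² + 4). Then L{3·cos(2t)} = 3·s/(s² + 4) = 3s/(s² + 4)

Final answer: 3s/(s² + 4)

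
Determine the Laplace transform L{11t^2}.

L{11t^2} = 11 · L{t^2} = 11 · 2/s^3 = 22/s^3

Final answer: 22/s^3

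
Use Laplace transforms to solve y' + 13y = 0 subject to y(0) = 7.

L{y'} + 13L{y} = 0. sY - 7 + 13Y = 0. Y(s+13) = 7. Y = 7/(s+13)

Final answer: y(t) = 7e^(-13t)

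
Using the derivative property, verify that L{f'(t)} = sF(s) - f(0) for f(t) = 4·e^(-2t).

f'(t) = -8e^(-2t). Direct: L{f'(t)} = -8/(s+2). Property: s·4/(s+2) - 4 = (4s - 4(s+2))/(s+2) = -8/(s+2). ✓

Final answer: -8/(s+2)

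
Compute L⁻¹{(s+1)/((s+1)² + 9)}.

Using frequency shift: L⁻¹{(s-a)/((s-a)² + b²)} = e^(at)cos(bt). Here a=-1, b=3

Final answer: e^(-t)·cos(3t)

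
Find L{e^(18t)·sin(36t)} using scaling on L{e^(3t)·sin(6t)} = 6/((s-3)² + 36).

Scaling with a=6: L{e^(18t)·sin(36t)} = (1/6) · 6/((s/6-3)² + 36). Simplifying: 36/((s-18)² + 1296)

Final answer: 36/((s-18)² + 1296)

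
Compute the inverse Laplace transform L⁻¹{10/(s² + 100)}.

L⁻¹{10/(s² + 100)} = sin(10t)

Final answer: sin(10t)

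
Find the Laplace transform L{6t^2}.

L{6t^2} = 6 · L{t^2} = 6 · 2/s^3 = 12/s^3

Final answer: 12/s^3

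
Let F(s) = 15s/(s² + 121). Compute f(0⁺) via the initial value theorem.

f(0⁺) = lim_{s→∞} s·15s/(s² + 121) = lim_{s→∞} 15s²/(s² + 121) = 15

Final answer: 15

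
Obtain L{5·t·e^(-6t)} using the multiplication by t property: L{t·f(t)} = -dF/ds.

Using L{t^n·e^(at)} = n!/(s-a)^(n+1), L{t·e^(-6t)} = 1/(s+6)^2, so L{5·t·e^(-6t)} = 5·1/(s+6)^2 = 5/(s+6)^2

Final answer: 5/(s+6)^2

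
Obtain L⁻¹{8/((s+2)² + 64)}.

Form: b/((s-a)² + b²) → e^(at)sin(bt). With a=-2, b=8

Final answer: e^(-2t)·sin(8t)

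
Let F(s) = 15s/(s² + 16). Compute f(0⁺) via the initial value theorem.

f(0⁺) = lim_{s→∞} s·15s/(s² + 16) = lim_{s→∞} 15s²/(s² + 16) = 15

Final answer: 15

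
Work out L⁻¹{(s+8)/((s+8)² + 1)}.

Using frequency shift: L⁻¹{(s-a)/((s-a)² + b²)} = e^(at)cos(bt). Here a=-8, b=1

Final answer: e^(-8t)·cos(t)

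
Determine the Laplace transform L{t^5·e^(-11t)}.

L{t^n·e^(at)} = n!/(s-a)^(n+1), so L{t^5·e^(-11t)} = 120/(s+11)^6

Final answer: 120/(s+11)^6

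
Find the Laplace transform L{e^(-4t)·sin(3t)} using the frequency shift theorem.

Frequency shift: L{e^(at)f(t)} = F(s-a). L{e^(-4t)·sin(3t)} = 3/((s+4)² + 9)

Final answer: 3/((s+4)² + 9)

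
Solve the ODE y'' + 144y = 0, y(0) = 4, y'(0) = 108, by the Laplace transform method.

L{y''} + 144L{y} = 0. s²Y - 4s - 108 + 144Y = 0. Y(s² + 144) = 4s + 108. Y = (4s + 108)/(s² + 144). Inverting: y(t) = 4cos(12t) + 9sin(12t)

Final answer: y(t) = 4cos(12t) + 9sin(12t)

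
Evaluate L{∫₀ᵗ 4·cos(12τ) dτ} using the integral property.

L{∫₀ᵗ f(τ)dτ} = F(s)/s with F(s) = 4s/(s² + 144), so the result is (4s/(s² + 144))/s = 4/(s² + 144)

Final answer: 4/(s² + 144)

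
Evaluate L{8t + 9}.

L{8t + 9} = 8·L{t} + 9·L{1} = 8/s² + 9/s

Final answer: 8/s² + 9/s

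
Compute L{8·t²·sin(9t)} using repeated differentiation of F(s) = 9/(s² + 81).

F(s) = 9/(s² + 81). F'(s) = -18s/(s² + 81)². F''(s) = -18(81 - 3s²)/(s² + 81)³ = (54s² - 1458)/(s² + 81)³. So L{t²·sin(9t)} = (-1)² F''(s) = (54s² - 1458)/(s² + 81)³. Then L{8·t²·sin(9t)} = 8·(54s² - 1458)/(s² + 81)³ = (432s² - 11664)/(s² + 81)³

Final answer: (432s² - 11664)/(s² + 81)³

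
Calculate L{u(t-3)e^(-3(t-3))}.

u(t-a)f(t-a) with f(t)=e^(-3t). L{e^(-3t)} = 1/(s+3). By time shift: e^(-3s)/(s+3)

Final answer: e^(-3s)/(s+3)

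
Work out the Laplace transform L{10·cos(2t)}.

L{cos(ωt)} = s/(s² + ω²), so L{cos(2t)} = s/(s² + 4). Then L{10·cos(2t)} = 10·s/(s² + 4) = 10s/(s² + 4)

Final answer: 10s/(s² + 4)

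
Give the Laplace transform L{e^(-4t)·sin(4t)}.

L{e^(at)·sin(ωt)} = ω/((s-a)² + ω²), so L{e^(-4t)·sin(4t)} = 4/((s+4)² + 16)

Final answer: 4/((s+4)² + 16)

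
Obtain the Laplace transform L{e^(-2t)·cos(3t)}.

L{e^(at)·cos(ωt)} = (s-a)/((s-a)² + ω²), so L{e^(-2t)·cos(3t)} = (s+2)/((s+2)² + 9)

Final answer: (s+2)/((s+2)² + 9)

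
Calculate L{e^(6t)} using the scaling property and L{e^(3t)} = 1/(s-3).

Using L{f(at)} = (1/a)F(s/a) with a=2 and f(t) = e^(3t): L{e^(6t)} = (1/2) · 1/((s/2)-3) = (1/2) · 2/(s-6) = 1/(s-6)

Final answer: 1/(s-6)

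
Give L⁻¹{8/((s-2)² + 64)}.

Form: b/((s-a)² + b²) → e^(at)sin(bt). With a=2, b=8

Final answer: e^(2t)·sin(8t)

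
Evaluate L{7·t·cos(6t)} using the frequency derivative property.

L{cos(6t)} = s/(s² + 36). Derivative: d/ds[s/(s² + 36)] = [(s² + 36) - s·2s]/(s² + 36)² = (36 - s²)/(s² + 36)². So L{t·cos(6t)} = -F'(s) = (s² - 36)/(s² + 36)². Then L{7·t·cos(6t)} = 7·(s² - 36)/(s² + 36)²

Final answer: 7·(s² - 36)/(s² + 36)²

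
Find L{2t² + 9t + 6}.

L{2t² + 9t + 6} = 2·2/s³ + 9/s² + 6/s = 4/s³ + 9/s² + 6/s

Final answer: 4/s³ + 9/s² + 6/s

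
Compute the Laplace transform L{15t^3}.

L{15t^3} = 15 · L{t^3} = 15 · 6/s^4 = 90/s^4

Final answer: 90/s^4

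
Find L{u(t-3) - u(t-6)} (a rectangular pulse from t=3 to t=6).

L{u(t-a)} = e^(-as)/s. L{u(t-3) - u(t-6)} = (e^(-3s) - e^(-6s))/s

Final answer: (e^(-3s) - e^(-6s))/s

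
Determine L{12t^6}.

L{t^n} = n!/s^(n+1). So L{12t^6} = 12·6!/s^7 = 8640/s^7

Final answer: 8640/s^7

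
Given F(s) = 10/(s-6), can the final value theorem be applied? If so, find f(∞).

sF(s) = 10s/(s-6) has a pole at s = 6 in the right half-plane. Theorem does NOT apply (unstable system; f(t) = 10·e^(6t) grows without bound).

Final answer: Not applicable (unstable)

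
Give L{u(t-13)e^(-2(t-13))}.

u(t-a)f(t-a) with f(t)=e^(-2t). L{e^(-2t)} = 1/(s+2). By time shift: e^(-13s)/(s+2)

Final answer: e^(-13s)/(s+2)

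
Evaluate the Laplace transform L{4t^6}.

L{4t^6} = 4 · L{t^6} = 4 · 720/s^7 = 2880/s^7

Final answer: 2880/s^7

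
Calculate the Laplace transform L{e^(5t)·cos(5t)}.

L{e^(at)·cos(ωt)} = (s-a)/((s-a)² + ω²), so L{e^(5t)·cos(5t)} = (s-5)/((s-5)² + 25)

Final answer: (s-5)/((s-5)² + 25)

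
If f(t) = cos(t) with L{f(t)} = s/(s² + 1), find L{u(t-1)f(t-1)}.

Time shift theorem: L{u(t-a)f(t-a)} = e^(-as)F(s). Here a=1, F(s) = s/(s² + 1), so L{u(t-1)f(t-1)} = e^(-s)·s/(s² + 1)

Final answer: e^(-s)·s/(s² + 1)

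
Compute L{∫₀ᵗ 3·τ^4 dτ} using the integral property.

L{∫₀ᵗ f(τ)dτ} = F(s)/s with f(t) = 3t^4. F(s) = 72/s^5, so L{∫₀ᵗ 3·τ^4 dτ} = (72/s^5)/s = 72/s^6. (Check: ∫₀ᵗ 3·τ^4 dτ = 3t^5/5.)

Final answer: 72/s^6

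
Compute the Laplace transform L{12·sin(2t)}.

L{sin(ωt)} = ω/(s² + ω²), so L{sin(2t)} = 2/(s² + 4). Then L{12·sin(2t)} = 12·2/(s² + 4) = 24/(s² + 4)

Final answer: 24/(s² + 4)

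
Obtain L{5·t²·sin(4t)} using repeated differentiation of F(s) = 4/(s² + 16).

F(s) = 4/(s² + 16). F'(s) = -8s/(s² + 16)². F''(s) = -8(16 - 3s²)/(s² + 16)³ = (24s² - 128)/(s² + 16)³. So L{t²·sin(4t)} = (-1)² F''(s) = (24s² - 128)/(s² + 16)³. Then L{5·t²·sin(4t)} = 5·(24s² - 128)/(s² + 16)³ = (120s² - 640)/(s² + 16)³

Final answer: (120s² - 640)/(s² + 16)³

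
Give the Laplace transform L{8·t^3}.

L{t^n} = n!/s^(n+1), so L{t^3} = 6/s^4. Then L{8·t^3} = 8·6/s^4 = 48/s^4

Final answer: 48/s^4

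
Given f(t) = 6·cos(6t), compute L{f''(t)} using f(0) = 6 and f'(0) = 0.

F(s) = 6s/(s² + 36). L{f''(t)} = s²F(s) - sf(0) - f'(0) = 6s³/(s² + 36) - 6s = (6s³ - 6s(s² + 36))/(s² + 36) = -216s/(s² + 36)

Final answer: -216s/(s² + 36)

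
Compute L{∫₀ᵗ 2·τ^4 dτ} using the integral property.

L{∫₀ᵗ f(τ)dτ} = F(s)/s with f(t) = 2t^4. F(s) = 48/s^5, so L{∫₀ᵗ 2·τ^4 dτ} = (48/s^5)/s = 48/s^6. (Check: ∫₀ᵗ 2·τ^4 dτ = 2t^5/5.)

Final answer: 48/s^6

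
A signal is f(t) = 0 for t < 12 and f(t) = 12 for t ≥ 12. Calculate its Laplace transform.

f(t) = 12·u(t-12). L{u(t-12)} = e^(-12s)/s, so L{f(t)} = 12·e^(-12s)/s

Final answer: 12·e^(-12s)/s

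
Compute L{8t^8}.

L{t^n} = n!/s^(n+1). So L{8t^8} = 8·8!/s^9 = 322560/s^9

Final answer: 322560/s^9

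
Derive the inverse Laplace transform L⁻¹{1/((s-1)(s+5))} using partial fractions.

Decompose: A/(s-1) + B/(s+5). A = 1/6, B = -1/6. f(t) = (e^t - e^(-5t))/6

Final answer: (e^t - e^(-5t))/6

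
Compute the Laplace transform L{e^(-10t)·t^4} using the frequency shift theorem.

L{e^(at)·t^n} = n!/(s-a)^(n+1), so L{e^(-10t)·t^4} = 24/(s+10)^5

Final answer: 24/(s+10)^5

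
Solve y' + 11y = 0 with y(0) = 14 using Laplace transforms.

L{y'} + 11L{y} = 0. sY - 14 + 11Y = 0. Y(s+11) = 14. Y = 14/(s+11)

Final answer: y(t) = 14e^(-11t)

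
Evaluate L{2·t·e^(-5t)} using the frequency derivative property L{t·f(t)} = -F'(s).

L{e^(-5t)} = 1/(s+5). By frequency derivative: L{t·e^(-5t)} = -d/ds[1/(s+5)] = -(-1)/(s+5)² = 1/(s+5)². Then L{2·t·e^(-5t)} = 2·1/(s+5)² = 2/(s+5)²

Final answer: 2/(s+5)²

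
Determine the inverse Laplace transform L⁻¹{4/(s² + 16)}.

L⁻¹{4/(s² + 16)} = sin(4t)

Final answer: sin(4t)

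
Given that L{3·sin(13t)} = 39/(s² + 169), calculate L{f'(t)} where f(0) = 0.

L{f'(t)} = s·F(s) - f(0) = s·39/(s² + 169) - 0 = 39s/(s² + 169)

Final answer: 39s/(s² + 169)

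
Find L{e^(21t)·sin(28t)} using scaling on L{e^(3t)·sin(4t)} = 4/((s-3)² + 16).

Scaling with a=7: L{e^(21t)·sin(28t)} = (1/7) · 4/((s/7-3)² + 16). Simplifying: 28/((s-21)² + 784)

Final answer: 28/((s-21)² + 784)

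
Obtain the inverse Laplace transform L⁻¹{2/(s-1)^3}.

L⁻¹{n!/(s-a)^(n+1)} = t^n·e^(at), so L⁻¹{2/(s-1)^3} = t^2·e^t

Final answer: t^2·e^t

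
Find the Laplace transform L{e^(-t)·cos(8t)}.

L{e^(at)·cos(ωt)} = (s-a)/((s-a)² + ω²), so L{e^(-t)·cos(8t)} = (s+1)/((s+1)² + 64)

Final answer: (s+1)/((s+1)² + 64)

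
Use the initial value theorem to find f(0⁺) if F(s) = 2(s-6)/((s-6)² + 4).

f(0⁺) = lim_{s→∞} sF(s) = lim_{s→∞} 2s(s-6)/((s-6)² + 4) = 2

Final answer: 2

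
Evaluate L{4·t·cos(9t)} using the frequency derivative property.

L{cos(9t)} = s/(s² + 81). Derivative: d/ds[s/(s² + 81)] = [(s² + 81) - s·2s]/(s² + 81)² = (81 - s²)/(s² + 81)². So L{t·cos(9t)} = -F'(s) = (s² - 81)/(s² + 81)². Then L{4·t·cos(9t)} = 4·(s² - 81)/(s² + 81)²

Final answer: 4·(s² - 81)/(s² + 81)²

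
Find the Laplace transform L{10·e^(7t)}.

L{e^(at)} = 1/(s-a), so L{e^(7t)} = 1/(s-7). Then L{10·e^(7t)} = 10/(s-7)

Final answer: 10/(s-7)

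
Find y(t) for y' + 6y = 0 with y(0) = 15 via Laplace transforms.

L{y'} + 6L{y} = 0. sY - 15 + 6Y = 0. Y(s+6) = 15. Y = 15/(s+6)

Final answer: y(t) = 15e^(-6t)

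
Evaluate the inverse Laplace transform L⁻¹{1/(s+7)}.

L⁻¹{1/(s-a)} = e^(at), so L⁻¹{1/(s+7)} = e^(-7t)

Final answer: e^(-7t)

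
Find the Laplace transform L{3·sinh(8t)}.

L{sinh(ωt)} = ω/(s² - ω²), so L{sinh(8t)} = 8/(s² - 64). Then L{3·sinh(8t)} = 3·8/(s² - 64) = 24/(s² - 64)

Final answer: 24/(s² - 64)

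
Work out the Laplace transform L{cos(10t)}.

L{cos(ωt)} = s/(s² + ω²), so L{cos(10t)} = s/(s² + 100)

Final answer: s/(s² + 100)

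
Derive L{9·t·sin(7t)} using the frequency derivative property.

L{sin(7t)} = 7/(s² + 49). By L{t·f(t)} = -F'(s): -d/ds[7/(s² + 49)] = -(7)·(-2s)/(s² + 49)² = 14s/(s² + 49)². Then L{9·t·sin(7t)} = 9·14s/(s² + 49)² = 126s/(s² + 49)²

Final answer: 126s/(s² + 49)²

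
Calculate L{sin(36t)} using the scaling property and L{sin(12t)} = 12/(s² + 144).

Using L{f(at)} = (1/a)F(s/a) with a=3: L{sin(36t)} = (1/3) · 12/((s/3)² + 144) = (1/3) · 12·9/(s² + 1296) = 36/(s² + 1296)

Final answer: 36/(s² + 1296)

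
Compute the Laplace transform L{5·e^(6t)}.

L{e^(at)} = 1/(s-a), so L{e^(6t)} = 1/(s-6). Then L{5·e^(6t)} = 5/(s-6)

Final answer: 5/(s-6)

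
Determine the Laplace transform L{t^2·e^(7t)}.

L{t^n·e^(at)} = n!/(s-a)^(n+1), so L{t^2·e^(7t)} = 2/(s-7)^3

Final answer: 2/(s-7)^3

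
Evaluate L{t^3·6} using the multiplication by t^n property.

L{6} = 6/s. d^1/ds^1[1/s] = -1/s². d^2/ds^2[1/s] = 2/s^3. d^3/ds^3[1/s] = -6/s^4. So L{t^3} = (-1)^{3}·-6/s^4 = 6/s^4. Then L{t^3·6} = 6·6/s^4 = 36/s^4

Final answer: 36/s^4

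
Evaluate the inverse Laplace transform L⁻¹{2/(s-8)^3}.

L⁻¹{n!/(s-a)^(n+1)} = t^n·e^(at), so L⁻¹{2/(s-8)^3} = t^2·e^(8t)

Final answer: t^2·e^(8t)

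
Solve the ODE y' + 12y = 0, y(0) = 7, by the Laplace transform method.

L{y'} + 12L{y} = 0. sY - 7 + 12Y = 0. Y(s+12) = 7. Y = 7/(s+12)

Final answer: y(t) = 7e^(-12t)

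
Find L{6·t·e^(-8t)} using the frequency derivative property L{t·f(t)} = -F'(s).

L{e^(-8t)} = 1/(s+8). By frequency derivative: L{t·e^(-8t)} = -d/ds[1/(s+8)] = -(-1)/(s+8)² = 1/(s+8)². Then L{6·t·e^(-8t)} = 6·1/(s+8)² = 6/(s+8)²

Final answer: 6/(s+8)²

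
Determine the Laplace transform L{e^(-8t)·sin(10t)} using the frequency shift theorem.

Frequency shift: L{e^(at)f(t)} = F(s-a). L{e^(-8t)·sin(10t)} = 10/((s+8)² + 100)

Final answer: 10/((s+8)² + 100)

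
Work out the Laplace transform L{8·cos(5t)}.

L{cos(ωt)} = s/(s² + ω²), so L{cos(5t)} = s/(s² + 25). Then L{8·cos(5t)} = 8·s/(s² + 25) = 8s/(s² + 25)

Final answer: 8s/(s² + 25)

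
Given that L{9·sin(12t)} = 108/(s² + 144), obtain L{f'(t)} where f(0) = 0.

L{f'(t)} = s·F(s) - f(0) = s·108/(s² + 144) - 0 = 108s/(s² + 144)

Final answer: 108s/(s² + 144)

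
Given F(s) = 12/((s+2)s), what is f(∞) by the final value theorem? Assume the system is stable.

f(∞) = lim_{s→0} sF(s) = lim_{s→0} 12/(s+2) = 6

Final answer: 6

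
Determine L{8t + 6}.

L{8t + 6} = 8·L{t} + 6·L{1} = 8/s² + 6/s

Final answer: 8/s² + 6/s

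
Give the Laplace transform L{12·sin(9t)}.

L{sin(ωt)} = ω/(s² + ω²), so L{sin(9t)} = 9/(s² + 81). Then L{12·sin(9t)} = 12·9/(s² + 81) = 108/(s² + 81)

Final answer: 108/(s² + 81)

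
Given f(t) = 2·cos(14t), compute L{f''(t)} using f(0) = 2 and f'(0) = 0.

F(s) = 2s/(s² + 196). L{f''(t)} = s²F(s) - sf(0) - f'(0) = 2s³/(s² + 196) - 2s = (2s³ - 2s(s² + 196))/(s² + 196) = -392s/(s² + 196)

Final answer: -392s/(s² + 196)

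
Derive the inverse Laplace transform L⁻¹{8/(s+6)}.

L⁻¹{1/(s-a)} = e^(at), so L⁻¹{1/(s+6)} = e^(-6t), and L⁻¹{8/(s+6)} = 8·e^(-6t)

Final answer: 8·e^(-6t)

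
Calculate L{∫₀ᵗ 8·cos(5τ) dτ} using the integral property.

L{∫₀ᵗ f(τ)dτ} = F(s)/s with F(s) = 8s/(s² + 25), so the result is (8s/(s² + 25))/s = 8/(s² + 25)

Final answer: 8/(s² + 25)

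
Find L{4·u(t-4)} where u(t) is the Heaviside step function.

L{u(t-a)} = e^(-as)/s. Here a=4, so L{u(t-4)} = e^(-4s)/s, and L{4·u(t-4)} = 4·e^(-4s)/s

Final answer: 4·e^(-4s)/s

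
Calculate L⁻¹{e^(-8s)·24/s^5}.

L⁻¹{24/s^5} = t^4. By the time shift theorem, L⁻¹{e^(-as)F(s)} = u(t-a)f(t-a) with a=8, so L⁻¹{e^(-8s)·24/s^5} = u(t-8)·(t-8)^4

Final answer: u(t-8)·(t-8)^4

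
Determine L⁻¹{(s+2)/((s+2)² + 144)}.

Using frequency shift: L⁻¹{(s-a)/((s-a)² + b²)} = e^(at)cos(bt). Here a=-2, b=12

Final answer: e^(-2t)·cos(12t)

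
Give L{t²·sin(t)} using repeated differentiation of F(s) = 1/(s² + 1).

F(s) = 1/(s² + 1). F'(s) = -2s/(s² + 1)². F''(s) = -2(1 - 3s²)/(s² + 1)³ = (6s² - 2)/(s² + 1)³. So L{t²·sin(t)} = (-1)² F''(s) = (6s² - 2)/(s² + 1)³

Final answer: (6s² - 2)/(s² + 1)³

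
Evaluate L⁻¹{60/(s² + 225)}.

This is the form c·a/(s² + a²) with a = 15, c = 4. L⁻¹ = 4·sin(15t)

Final answer: 4·sin(15t)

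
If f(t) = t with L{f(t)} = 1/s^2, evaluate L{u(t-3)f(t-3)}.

Time shift theorem: L{u(t-a)f(t-a)} = e^(-as)F(s). Here a=3, F(s) = 1/s^2, so L{u(t-3)f(t-3)} = e^(-3s)·1/s^2

Final answer: e^(-3s)·1/s^2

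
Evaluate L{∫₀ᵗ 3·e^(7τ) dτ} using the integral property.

L{∫₀ᵗ f(τ)dτ} = F(s)/s with F(s) = 3/(s-7), so L{∫₀ᵗ 3·e^(7τ) dτ} = 3/(s(s-7))

Final answer: 3/(s(s-7))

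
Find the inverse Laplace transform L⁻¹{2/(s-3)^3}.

L⁻¹{n!/(s-a)^(n+1)} = t^n·e^(at), so L⁻¹{2/(s-3)^3} = t^2·e^(3t)

Final answer: t^2·e^(3t)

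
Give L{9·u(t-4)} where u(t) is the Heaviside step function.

L{u(t-a)} = e^(-as)/s. Here a=4, so L{u(t-4)} = e^(-4s)/s, and L{9·u(t-4)} = 9·e^(-4s)/s

Final answer: 9·e^(-4s)/s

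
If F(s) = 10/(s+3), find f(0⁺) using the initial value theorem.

f(0⁺) = lim_{s→∞} s·10/(s+3) = lim_{s→∞} 10s/(s+3) = 10

Final answer: 10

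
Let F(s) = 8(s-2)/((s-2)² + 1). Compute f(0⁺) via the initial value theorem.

f(0⁺) = lim_{s→∞} sF(s) = lim_{s→∞} 8s(s-2)/((s-2)² + 1) = 8

Final answer: 8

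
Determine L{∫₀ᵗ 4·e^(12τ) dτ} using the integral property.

L{∫₀ᵗ f(τ)dτ} = F(s)/s with F(s) = 4/(s-12), so L{∫₀ᵗ 4·e^(12τ) dτ} = 4/(s(s-12))

Final answer: 4/(s(s-12))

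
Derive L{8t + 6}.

L{8t + 6} = 8·L{t} + 6·L{1} = 8/s² + 6/s

Final answer: 8/s² + 6/s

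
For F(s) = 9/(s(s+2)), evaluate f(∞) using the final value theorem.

f(∞) = lim_{s→0} s·9/(s(s+2)) = lim_{s→0} 9/(s+2) = 9/2 = 9/2

Final answer: 9/2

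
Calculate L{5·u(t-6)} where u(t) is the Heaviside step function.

L{u(t-a)} = e^(-as)/s. Here a=6, so L{u(t-6)} = e^(-6s)/s, and L{5·u(t-6)} = 5·e^(-6s)/s

Final answer: 5·e^(-6s)/s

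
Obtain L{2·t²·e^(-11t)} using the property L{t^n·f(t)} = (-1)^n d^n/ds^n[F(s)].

L{e^(-11t)} = 1/(s+11). d/ds[1/(s+11)] = -1/(s+11)². d²/ds²[1/(s+11)] = 2/(s+11)³. So L{t²·e^(-11t)} = (-1)² · 2/(s+11)³ = 2/(s+11)³. Then L{2·t²·e^(-11t)} = 2·2/(s+11)³ = 4/(s+11)³

Final answer: 4/(s+11)³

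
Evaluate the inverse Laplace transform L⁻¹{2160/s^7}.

L⁻¹{n!/s^(n+1)} = t^n with n=6. So L⁻¹{720/s^7} = t^6, and L⁻¹{2160/s^7} = (2160/720)·t^6 = 3·t^6

Final answer: 3·t^6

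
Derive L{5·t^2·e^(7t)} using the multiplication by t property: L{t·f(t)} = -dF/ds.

Using L{t^n·e^(at)} = n!/(s-a)^(n+1), L{t^2·e^(7t)} = 2/(s-7)^3, so L{5·t^2·e^(7t)} = 5·2/(s-7)^3 = 10/(s-7)^3

Final answer: 10/(s-7)^3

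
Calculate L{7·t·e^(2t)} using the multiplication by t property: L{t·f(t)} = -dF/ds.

Using L{t^n·e^(at)} = n!/(s-a)^(n+1), L{t·e^(2t)} = 1/(s-2)^2, so L{7·t·e^(2t)} = 7·1/(s-2)^2 = 7/(s-2)^2

Final answer: 7/(s-2)^2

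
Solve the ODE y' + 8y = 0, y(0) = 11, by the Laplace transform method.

L{y'} + 8L{y} = 0. sY - 11 + 8Y = 0. Y(s+8) = 11. Y = 11/(s+8)

Final answer: y(t) = 11e^(-8t)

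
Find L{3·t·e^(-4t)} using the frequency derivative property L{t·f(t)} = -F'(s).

L{e^(-4t)} = 1/(s+4). By frequency derivative: L{t·e^(-4t)} = -d/ds[1/(s+4)] = -(-1)/(s+4)² = 1/(s+4)². Then L{3·t·e^(-4t)} = 3·1/(s+4)² = 3/(s+4)²

Final answer: 3/(s+4)²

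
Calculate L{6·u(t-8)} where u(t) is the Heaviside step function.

L{u(t-a)} = e^(-as)/s. Here a=8, so L{u(t-8)} = e^(-8s)/s, and L{6·u(t-8)} = 6·e^(-8s)/s

Final answer: 6·e^(-8s)/s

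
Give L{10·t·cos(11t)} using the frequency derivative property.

L{cos(11t)} = s/(s² + 121). Derivative: d/ds[s/(s² + 121)] = [(s² + 121) - s·2s]/(s² + 121)² = (121 - s²)/(s² + 121)². So L{t·cos(11t)} = -F'(s) = (s² - 121)/(s² + 121)². Then L{10·t·cos(11t)} = 10·(s² - 121)/(s² + 121)²

Final answer: 10·(s² - 121)/(s² + 121)²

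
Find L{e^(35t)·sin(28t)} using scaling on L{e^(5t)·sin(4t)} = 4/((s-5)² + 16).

Scaling with a=7: L{e^(35t)·sin(28t)} = (1/7) · 4/((s/7-5)² + 16). Simplifying: 28/((s-35)² + 784)

Final answer: 28/((s-35)² + 784)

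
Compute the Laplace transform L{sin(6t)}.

L{sin(ωt)} = ω/(s² + ω²), so L{sin(6t)} = 6/(s² + 36)

Final answer: 6/(s² + 36)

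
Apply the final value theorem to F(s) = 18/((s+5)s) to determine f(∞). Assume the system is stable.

f(∞) = lim_{s→0} sF(s) = lim_{s→0} 18/(s+5) = 18/5

Final answer: 18/5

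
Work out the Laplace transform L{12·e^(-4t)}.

L{e^(at)} = 1/(s-a), so L{e^(-4t)} = 1/(s+4). Then L{12·e^(-4t)} = 12/(s+4)

Final answer: 12/(s+4)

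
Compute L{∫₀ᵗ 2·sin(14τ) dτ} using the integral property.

L{∫₀ᵗ f(τ)dτ} = F(s)/s with F(s) = 28/(s² + 196), so the result is (28/(s² + 196))/s = 28/(s(s² + 196))

Final answer: 28/(s(s² + 196))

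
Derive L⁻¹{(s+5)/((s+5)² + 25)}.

Using frequency shift: L⁻¹{(s-a)/((s-a)² + b²)} = e^(at)cos(bt). Here a=-5, b=5

Final answer: e^(-5t)·cos(5t)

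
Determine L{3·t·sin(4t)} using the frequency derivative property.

L{sin(4t)} = 4/(s² + 16). By L{t·f(t)} = -F'(s): -d/ds[4/(s² + 16)] = -(4)·(-2s)/(s² + 16)² = 8s/(s² + 16)². Then L{3·t·sin(4t)} = 3·8s/(s² + 16)² = 24s/(s² + 16)²

Final answer: 24s/(s² + 16)²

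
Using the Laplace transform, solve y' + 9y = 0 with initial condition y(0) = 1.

L{y'} + 9L{y} = 0. sY - 1 + 9Y = 0. Y(s+9) = 1. Y = 1/(s+9)

Final answer: y(t) = e^(-9t)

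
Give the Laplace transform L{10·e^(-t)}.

L{e^(at)} = 1/(s-a), so L{e^(-t)} = 1/(s+1). Then L{10·e^(-t)} = 10/(s+1)

Final answer: 10/(s+1)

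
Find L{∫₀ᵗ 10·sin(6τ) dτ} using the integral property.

L{∫₀ᵗ f(τ)dτ} = F(s)/s with F(s) = 60/(s² + 36), so the result is (60/(s² + 36))/s = 60/(s(s² + 36))

Final answer: 60/(s(s² + 36))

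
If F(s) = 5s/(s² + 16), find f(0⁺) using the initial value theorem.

f(0⁺) = lim_{s→∞} s·5s/(s² + 16) = lim_{s→∞} 5s²/(s² + 16) = 5

Final answer: 5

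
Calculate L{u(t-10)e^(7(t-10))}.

u(t-a)f(t-a) with f(t)=e^(7t). L{e^(7t)} = 1/(s-7). By time shift: e^(-10s)/(s-7)

Final answer: e^(-10s)/(s-7)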